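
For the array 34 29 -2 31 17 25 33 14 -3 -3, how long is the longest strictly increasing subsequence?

Let dp[i] be the longest increasing subsequence ending at position i. Then dp = [1, 1, 1, 2, 2, 3, 4, 2, 1, 1].
The maximum is 4; one witness is -2, 17, 25, 33 at positions 3,5,6,7.

4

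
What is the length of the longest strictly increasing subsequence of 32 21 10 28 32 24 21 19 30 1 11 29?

3

Let dp[i] be the longest increasing subsequence ending at position i. Then dp = [1, 1, 1, 2, 3, 2, 2, 2, 3, 1, 2, 3].
The maximum is 3; one witness is 21, 28, 32 at positions 2,4,5.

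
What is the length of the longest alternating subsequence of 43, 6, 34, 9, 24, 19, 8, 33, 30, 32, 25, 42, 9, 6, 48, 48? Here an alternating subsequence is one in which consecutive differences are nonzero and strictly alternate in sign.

13

A longest alternating subsequence is 43, 6, 34, 9, 24, 19, 33, 30, 32, 25, 42, 9, 48 (positions 1,2,3,4,5,6,8,9,10,11,12,13,15); its 12 consecutive differences strictly alternate in sign, and length 13 is optimal.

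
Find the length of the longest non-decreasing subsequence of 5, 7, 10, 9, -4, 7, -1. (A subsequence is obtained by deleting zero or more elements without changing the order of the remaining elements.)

3

Let dp[i] be the longest non-decreasing subsequence ending at position i. Then dp = [1, 2, 3, 3, 1, 3, 2].
The maximum is 3; one witness is 5, 7, 10 at positions 1,2,3.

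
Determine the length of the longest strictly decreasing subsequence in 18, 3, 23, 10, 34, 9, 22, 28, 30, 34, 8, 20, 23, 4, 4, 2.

Scanning left to right, the best length ending at each element is: 18→1, 3→2, 23→1, 10→2, 34→1, 9→3, 22→2, 28→2, 30→2, 34→1, 8→4, 20→3, 23→3, 4→5, 4→5, 2→6.
So the longest decreasing subsequence has length 6, e.g. 18, 10, 9, 8, 4, 2.

6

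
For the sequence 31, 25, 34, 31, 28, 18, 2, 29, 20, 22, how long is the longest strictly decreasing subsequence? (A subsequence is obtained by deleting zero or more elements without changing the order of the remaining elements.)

Scanning left to right, the best length ending at each element is: 31→1, 25→2, 34→1, 31→2, 28→3, 18→4, 2→5, 29→3, 20→4, 22→4.
So the longest decreasing subsequence has length 5, e.g. 34, 31, 28, 18, 2.

5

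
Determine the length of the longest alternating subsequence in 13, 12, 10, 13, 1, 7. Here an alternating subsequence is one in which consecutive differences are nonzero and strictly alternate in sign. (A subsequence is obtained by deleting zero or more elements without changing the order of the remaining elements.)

5

Track the best alternating length ending on an up-step vs a down-step at each position: up/down = 1/1, 1/2, 1/2, 3/1, 1/4, 5/4.
The maximum over both is 5; one such subsequence is 13, 12, 13, 1, 7.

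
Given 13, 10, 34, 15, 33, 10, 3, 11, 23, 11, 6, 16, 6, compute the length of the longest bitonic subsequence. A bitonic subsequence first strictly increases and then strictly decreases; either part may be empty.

6

One longest bitonic subsequence is 13, 34, 33, 23, 16, 6 (positions 1,3,5,9,12,13): it rises to 34 then falls. Length 6 is optimal.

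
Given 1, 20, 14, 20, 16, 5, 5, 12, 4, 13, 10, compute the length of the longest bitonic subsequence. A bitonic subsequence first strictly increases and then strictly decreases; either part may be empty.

Let inc[i] be the LIS ending at i and dec[i] the longest strictly decreasing subsequence starting at i. inc = [1, 2, 2, 3, 3, 2, 2, 3, 2, 4, 3], dec = [1, 4, 3, 4, 3, 2, 2, 2, 1, 2, 1].
max_i inc[i]+dec[i]−1 = 6, with one witness 1, 14, 20, 16, 13, 10.

6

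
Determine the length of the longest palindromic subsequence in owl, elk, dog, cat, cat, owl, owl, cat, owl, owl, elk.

7

One longest palindromic subsequence is elk owl owl cat owl owl elk (positions 2,6,7,8,9,10,11); it reads the same forward and backward, and the interval DP gives dp[1][11] = 7.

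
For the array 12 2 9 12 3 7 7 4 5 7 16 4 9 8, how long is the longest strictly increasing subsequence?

Let dp[i] be the longest increasing subsequence ending at position i. Then dp = [1, 1, 2, 3, 2, 3, 3, 3, 4, 5, 6, 3, 6, 6].
The maximum is 6; one witness is 2, 3, 4, 5, 7, 16 at positions 2,5,8,9,10,11.

6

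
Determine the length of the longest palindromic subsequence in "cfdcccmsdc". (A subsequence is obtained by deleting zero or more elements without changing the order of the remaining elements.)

One longest palindromic subsequence is cdcccdc (positions 1,3,4,5,6,9,10); it reads the same forward and backward, and the interval DP gives dp[1][10] = 7.

7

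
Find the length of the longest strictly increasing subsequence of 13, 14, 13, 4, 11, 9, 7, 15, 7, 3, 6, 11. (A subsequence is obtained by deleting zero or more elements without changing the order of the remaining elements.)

One longest increasing subsequence is 13, 14, 15 (positions 1,2,8), of length 3; no longer one exists.

3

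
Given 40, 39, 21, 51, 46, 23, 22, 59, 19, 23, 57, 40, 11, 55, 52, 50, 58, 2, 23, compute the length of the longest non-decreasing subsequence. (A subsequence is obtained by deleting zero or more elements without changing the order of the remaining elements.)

One longest non-decreasing subsequence is 21, 23, 23, 40, 55, 58 (positions 3,6,10,12,14,17), of length 6; no longer one exists.

6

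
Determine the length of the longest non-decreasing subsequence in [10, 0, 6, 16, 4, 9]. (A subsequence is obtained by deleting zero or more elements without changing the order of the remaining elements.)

3

Let dp[i] be the longest non-decreasing subsequence ending at position i. Then dp = [1, 1, 2, 3, 2, 3].
The maximum is 3; one witness is 0, 6, 16 at positions 2,3,4.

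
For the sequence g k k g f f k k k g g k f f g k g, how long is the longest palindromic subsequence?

14

Using dp[i][j] = 2 + dp[i+1][j−1] if the ends match, else max(dp[i+1][j], dp[i][j−1]):
dp[1][17] = 14. A witness is gkgffkggkffgkg at positions 1,2,4,5,6,7,10,11,12,13,14,15,16,17.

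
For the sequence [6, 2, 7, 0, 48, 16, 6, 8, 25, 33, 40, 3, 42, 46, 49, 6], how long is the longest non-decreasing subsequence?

Let dp[i] be the longest non-decreasing subsequence ending at position i. Then dp = [1, 1, 2, 1, 3, 3, 2, 3, 4, 5, 6, 2, 7, 8, 9, 3].
The maximum is 9; one witness is 6, 7, 16, 25, 33, 40, 42, 46, 49 at positions 1,3,6,9,10,11,13,14,15.

9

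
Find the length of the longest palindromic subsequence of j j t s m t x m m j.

One longest palindromic subsequence is jmmmj (positions 1,5,8,9,10); it reads the same forward and backward, and the interval DP gives dp[1][10] = 5.

5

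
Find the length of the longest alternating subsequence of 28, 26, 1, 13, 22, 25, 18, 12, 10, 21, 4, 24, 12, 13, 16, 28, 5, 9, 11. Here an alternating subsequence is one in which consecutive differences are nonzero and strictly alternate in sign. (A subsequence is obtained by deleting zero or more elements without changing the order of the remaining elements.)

11

Track the best alternating length ending on an up-step vs a down-step at each position: up/down = 1/1, 1/2, 1/2, 3/2, 3/2, 3/2, 3/4, 3/4, 3/4, 5/4, 3/6, 7/4, 7/8, 9/8, 9/8, 9/1, 7/10, 11/10, 11/10.
The maximum over both is 11; one such subsequence is 28, 1, 22, 18, 21, 4, 24, 12, 13, 5, 9.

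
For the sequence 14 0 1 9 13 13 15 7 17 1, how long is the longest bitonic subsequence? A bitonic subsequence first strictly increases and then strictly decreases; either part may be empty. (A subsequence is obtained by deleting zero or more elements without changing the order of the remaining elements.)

7

Let inc[i] be the LIS ending at i and dec[i] the longest strictly decreasing subsequence starting at i. inc = [1, 1, 2, 3, 4, 4, 5, 3, 6, 2], dec = [4, 1, 1, 3, 3, 3, 3, 2, 2, 1].
max_i inc[i]+dec[i]−1 = 7, with one witness 0, 1, 9, 13, 15, 7, 1.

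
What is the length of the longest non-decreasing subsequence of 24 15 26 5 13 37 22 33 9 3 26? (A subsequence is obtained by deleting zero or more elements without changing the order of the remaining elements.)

4

Scanning left to right, the best length ending at each element is: 24→1, 15→1, 26→2, 5→1, 13→2, 37→3, 22→3, 33→4, 9→2, 3→1, 26→4.
So the longest non-decreasing subsequence has length 4, e.g. 5, 13, 22, 33.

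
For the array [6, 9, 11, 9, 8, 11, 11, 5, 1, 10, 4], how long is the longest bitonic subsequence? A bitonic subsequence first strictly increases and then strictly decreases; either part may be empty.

One longest bitonic subsequence is 6, 9, 11, 9, 8, 5, 4 (positions 1,2,3,4,5,8,11): it rises to 11 then falls. Length 7 is optimal.

7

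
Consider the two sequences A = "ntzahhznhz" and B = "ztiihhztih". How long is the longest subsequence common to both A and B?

5

A longest common subsequence is thhzh (length 5); the LCS DP confirms no longer common subsequence exists.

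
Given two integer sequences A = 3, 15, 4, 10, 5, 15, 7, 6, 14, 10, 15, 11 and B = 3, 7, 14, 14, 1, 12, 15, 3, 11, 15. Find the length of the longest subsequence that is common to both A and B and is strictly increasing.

For each value that appears in both, track the longest common increasing run ending there.
The best achievable length is 4; one witness is 3, 7, 14, 15 (A-positions 1,7,9,11, B-positions 1,2,3,7).

4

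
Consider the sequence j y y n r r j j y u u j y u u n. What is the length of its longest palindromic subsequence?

7

One longest palindromic subsequence is nuuyuun (positions 4,10,11,13,14,15,16); it reads the same forward and backward, and the interval DP gives dp[1][16] = 7.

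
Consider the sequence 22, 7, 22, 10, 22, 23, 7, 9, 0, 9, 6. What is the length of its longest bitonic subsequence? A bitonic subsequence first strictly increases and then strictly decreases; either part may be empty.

6

One longest bitonic subsequence is 7, 10, 22, 23, 9, 6 (positions 2,4,5,6,10,11): it rises to 23 then falls. Length 6 is optimal.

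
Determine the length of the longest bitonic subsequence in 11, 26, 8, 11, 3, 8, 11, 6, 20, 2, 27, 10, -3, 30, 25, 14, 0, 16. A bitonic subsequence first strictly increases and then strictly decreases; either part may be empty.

9

One longest bitonic subsequence is 3, 8, 11, 20, 27, 30, 25, 14, 0 (positions 5,6,7,9,11,14,15,16,17): it rises to 30 then falls. Length 9 is optimal.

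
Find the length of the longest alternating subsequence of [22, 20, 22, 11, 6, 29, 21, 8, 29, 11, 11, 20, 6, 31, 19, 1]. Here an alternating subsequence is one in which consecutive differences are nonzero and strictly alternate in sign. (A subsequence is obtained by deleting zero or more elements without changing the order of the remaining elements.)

12

Track the best alternating length ending on an up-step vs a down-step at each position: up/down = 1/1, 1/2, 3/1, 1/4, 1/4, 5/1, 5/6, 5/6, 7/1, 7/8, 7/8, 9/8, 1/10, 11/1, 11/12, 1/12.
The maximum over both is 12; one such subsequence is 22, 20, 22, 11, 29, 21, 29, 11, 20, 6, 31, 19.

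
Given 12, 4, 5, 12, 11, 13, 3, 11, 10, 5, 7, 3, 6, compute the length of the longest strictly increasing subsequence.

Let dp[i] be the longest increasing subsequence ending at position i. Then dp = [1, 1, 2, 3, 3, 4, 1, 3, 3, 2, 3, 1, 3].
The maximum is 4; one witness is 4, 5, 12, 13 at positions 2,3,4,6.

4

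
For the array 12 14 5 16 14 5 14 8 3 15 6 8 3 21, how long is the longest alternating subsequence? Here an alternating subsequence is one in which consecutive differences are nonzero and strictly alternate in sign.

12

Track the best alternating length ending on an up-step vs a down-step at each position: up/down = 1/1, 2/1, 1/3, 4/1, 4/5, 1/5, 6/5, 6/7, 1/7, 8/5, 8/9, 10/9, 1/11, 12/1.
The maximum over both is 12; one such subsequence is 12, 14, 5, 16, 5, 14, 8, 15, 6, 8, 3, 21.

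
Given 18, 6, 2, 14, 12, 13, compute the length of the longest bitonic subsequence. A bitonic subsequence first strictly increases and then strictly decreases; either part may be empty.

3

One longest bitonic subsequence is 18, 14, 13 (positions 1,4,6): it rises to 18 then falls. Length 3 is optimal.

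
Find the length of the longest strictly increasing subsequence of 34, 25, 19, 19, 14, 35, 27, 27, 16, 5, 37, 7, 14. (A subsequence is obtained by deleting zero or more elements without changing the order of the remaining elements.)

One longest increasing subsequence is 34, 35, 37 (positions 1,6,11), of length 3; no longer one exists.

3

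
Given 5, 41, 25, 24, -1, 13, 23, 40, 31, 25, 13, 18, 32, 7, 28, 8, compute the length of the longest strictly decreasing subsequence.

One longest decreasing subsequence is 41, 25, 24, 23, 13, 7 (positions 2,3,4,7,11,14), of length 6; no longer one exists.

6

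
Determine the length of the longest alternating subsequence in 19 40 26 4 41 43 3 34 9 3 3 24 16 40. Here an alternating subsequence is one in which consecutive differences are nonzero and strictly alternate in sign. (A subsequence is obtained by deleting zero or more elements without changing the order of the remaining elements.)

10

Track the best alternating length ending on an up-step vs a down-step at each position: up/down = 1/1, 2/1, 2/3, 1/3, 4/1, 4/1, 1/5, 6/5, 6/7, 1/7, 1/7, 8/7, 8/9, 10/5.
The maximum over both is 10; one such subsequence is 19, 40, 26, 41, 3, 34, 9, 24, 16, 40.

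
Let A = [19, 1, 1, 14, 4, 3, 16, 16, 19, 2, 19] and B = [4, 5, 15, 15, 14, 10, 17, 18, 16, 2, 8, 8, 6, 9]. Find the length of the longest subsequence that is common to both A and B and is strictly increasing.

A longest common strictly increasing subsequence is 4, 16 (length 2); it appears in order in both A and B, and no longer such subsequence exists.

2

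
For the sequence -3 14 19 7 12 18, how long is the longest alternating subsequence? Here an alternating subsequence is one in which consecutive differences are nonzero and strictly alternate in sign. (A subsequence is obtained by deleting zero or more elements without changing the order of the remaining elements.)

4

A longest alternating subsequence is -3, 14, 7, 12 (positions 1,2,4,5); its 3 consecutive differences strictly alternate in sign, and length 4 is optimal.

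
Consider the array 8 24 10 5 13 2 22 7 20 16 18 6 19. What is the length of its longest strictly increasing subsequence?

6

Scanning left to right, the best length ending at each element is: 8→1, 24→2, 10→2, 5→1, 13→3, 2→1, 22→4, 7→2, 20→4, 16→4, 18→5, 6→2, 19→6.
So the longest increasing subsequence has length 6, e.g. 8, 10, 13, 16, 18, 19.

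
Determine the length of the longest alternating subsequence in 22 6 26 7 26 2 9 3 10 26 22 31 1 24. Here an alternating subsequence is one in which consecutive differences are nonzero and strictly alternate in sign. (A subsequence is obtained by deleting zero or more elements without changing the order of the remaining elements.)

13

Track the best alternating length ending on an up-step vs a down-step at each position: up/down = 1/1, 1/2, 3/1, 3/4, 5/1, 1/6, 7/6, 7/8, 9/6, 9/1, 9/10, 11/1, 1/12, 13/12.
The maximum over both is 13; one such subsequence is 22, 6, 26, 7, 26, 2, 9, 3, 26, 22, 31, 1, 24.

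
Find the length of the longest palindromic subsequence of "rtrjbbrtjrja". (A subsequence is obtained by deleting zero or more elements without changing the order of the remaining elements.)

One longest palindromic subsequence is rtrbbrtr (positions 1,2,3,5,6,7,8,10); it reads the same forward and backward, and the interval DP gives dp[1][12] = 8.

8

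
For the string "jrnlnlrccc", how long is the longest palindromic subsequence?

5

One longest palindromic subsequence is rlnlr (positions 2,4,5,6,7); it reads the same forward and backward, and the interval DP gives dp[1][10] = 5.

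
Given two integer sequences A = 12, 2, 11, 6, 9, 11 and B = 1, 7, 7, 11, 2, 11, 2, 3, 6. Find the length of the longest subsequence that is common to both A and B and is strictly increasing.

For each value that appears in both, track the longest common increasing run ending there.
The best achievable length is 2; one witness is 2, 11 (A-positions 2,3, B-positions 5,6).

2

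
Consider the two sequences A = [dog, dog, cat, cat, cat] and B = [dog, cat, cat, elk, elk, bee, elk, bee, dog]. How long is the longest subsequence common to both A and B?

Backtracking the LCS table gives one alignment: dog (A2,B1) → cat (A3,B2) → cat (A4,B3).
So the longest common subsequence has length 3.

3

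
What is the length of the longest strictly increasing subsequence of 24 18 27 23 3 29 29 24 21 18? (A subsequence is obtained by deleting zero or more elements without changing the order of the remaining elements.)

Let dp[i] be the longest increasing subsequence ending at position i. Then dp = [1, 1, 2, 2, 1, 3, 3, 3, 2, 2].
The maximum is 3; one witness is 24, 27, 29 at positions 1,3,6.

3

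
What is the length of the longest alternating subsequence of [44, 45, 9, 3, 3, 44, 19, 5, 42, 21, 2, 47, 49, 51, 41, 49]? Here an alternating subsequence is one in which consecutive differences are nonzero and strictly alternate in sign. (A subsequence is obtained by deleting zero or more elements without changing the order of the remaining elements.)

10

A longest alternating subsequence is 44, 45, 9, 44, 19, 42, 21, 47, 41, 49 (positions 1,2,3,6,7,9,10,12,15,16); its 9 consecutive differences strictly alternate in sign, and length 10 is optimal.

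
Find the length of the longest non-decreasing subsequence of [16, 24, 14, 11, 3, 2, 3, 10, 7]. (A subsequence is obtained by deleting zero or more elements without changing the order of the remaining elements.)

Scanning left to right, the best length ending at each element is: 16→1, 24→2, 14→1, 11→1, 3→1, 2→1, 3→2, 10→3, 7→3.
So the longest non-decreasing subsequence has length 3, e.g. 3, 3, 10.

3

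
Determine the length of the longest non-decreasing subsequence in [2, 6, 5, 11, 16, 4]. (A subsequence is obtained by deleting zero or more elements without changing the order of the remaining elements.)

Let dp[i] be the longest non-decreasing subsequence ending at position i. Then dp = [1, 2, 2, 3, 4, 2].
The maximum is 4; one witness is 2, 6, 11, 16 at positions 1,2,4,5.

4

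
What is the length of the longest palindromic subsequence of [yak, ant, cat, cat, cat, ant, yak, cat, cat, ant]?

Using dp[i][j] = 2 + dp[i+1][j−1] if the ends match, else max(dp[i+1][j], dp[i][j−1]):
dp[1][10] = 7. A witness is ant cat cat yak cat cat ant at positions 2,3,4,7,8,9,10.

7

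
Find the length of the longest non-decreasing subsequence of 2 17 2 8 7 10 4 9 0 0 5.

One longest non-decreasing subsequence is 2, 2, 8, 10 (positions 1,3,4,6), of length 4; no longer one exists.

4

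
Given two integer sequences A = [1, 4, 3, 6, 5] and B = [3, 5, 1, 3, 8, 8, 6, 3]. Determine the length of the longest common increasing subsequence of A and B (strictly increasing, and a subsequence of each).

3

For each value that appears in both, track the longest common increasing run ending there.
The best achievable length is 3; one witness is 1, 3, 6 (A-positions 1,3,4, B-positions 3,4,7).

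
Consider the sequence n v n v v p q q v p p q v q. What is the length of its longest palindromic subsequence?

6

Using dp[i][j] = 2 + dp[i+1][j−1] if the ends match, else max(dp[i+1][j], dp[i][j−1]):
dp[1][14] = 6. A witness is qvppvq at positions 7,9,10,11,13,14.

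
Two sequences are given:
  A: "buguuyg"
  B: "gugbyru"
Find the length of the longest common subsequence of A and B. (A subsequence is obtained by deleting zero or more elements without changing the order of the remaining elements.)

Backtracking the LCS table gives one alignment: u (A2,B2) → g (A3,B3) → u (A5,B7).
So the longest common subsequence has length 3.

3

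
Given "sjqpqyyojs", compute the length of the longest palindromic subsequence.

7

One longest palindromic subsequence is sjqpqjs (positions 1,2,3,4,5,9,10); it reads the same forward and backward, and the interval DP gives dp[1][10] = 7.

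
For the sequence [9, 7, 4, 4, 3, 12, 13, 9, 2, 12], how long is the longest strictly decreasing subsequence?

Let dp[i] be the longest decreasing subsequence ending at position i. Then dp = [1, 2, 3, 3, 4, 1, 1, 2, 5, 2].
The maximum is 5; one witness is 9, 7, 4, 3, 2 at positions 1,2,3,5,9.

5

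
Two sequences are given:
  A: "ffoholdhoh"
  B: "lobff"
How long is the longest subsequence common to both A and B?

A longest common subsequence is ff (length 2); the LCS DP confirms no longer common subsequence exists.

2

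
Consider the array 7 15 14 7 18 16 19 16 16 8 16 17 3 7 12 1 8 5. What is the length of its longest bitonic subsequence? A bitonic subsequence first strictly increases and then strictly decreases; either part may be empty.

8

Let inc[i] be the LIS ending at i and dec[i] the longest strictly decreasing subsequence starting at i. inc = [1, 2, 2, 1, 3, 3, 4, 3, 3, 2, 3, 4, 1, 2, 3, 1, 3, 2], dec = [3, 5, 4, 3, 5, 4, 5, 4, 4, 3, 4, 4, 2, 2, 3, 1, 2, 1].
max_i inc[i]+dec[i]−1 = 8, with one witness 7, 15, 18, 19, 17, 12, 8, 5.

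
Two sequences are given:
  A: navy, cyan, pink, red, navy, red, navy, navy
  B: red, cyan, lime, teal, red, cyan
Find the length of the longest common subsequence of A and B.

2

Backtracking the LCS table gives one alignment: cyan (A2,B2) → red (A4,B5).
So the longest common subsequence has length 2.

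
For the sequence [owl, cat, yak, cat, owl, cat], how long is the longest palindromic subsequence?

5

One longest palindromic subsequence is owl cat yak cat owl (positions 1,2,3,4,5); it reads the same forward and backward, and the interval DP gives dp[1][6] = 5.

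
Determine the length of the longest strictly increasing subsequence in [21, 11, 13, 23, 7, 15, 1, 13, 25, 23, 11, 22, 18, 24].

5

Let dp[i] be the longest increasing subsequence ending at position i. Then dp = [1, 1, 2, 3, 1, 3, 1, 2, 4, 4, 2, 4, 4, 5].
The maximum is 5; one witness is 11, 13, 15, 23, 24 at positions 2,3,6,10,14.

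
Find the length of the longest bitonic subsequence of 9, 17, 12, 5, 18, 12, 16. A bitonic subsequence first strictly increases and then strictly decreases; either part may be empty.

4

Let inc[i] be the LIS ending at i and dec[i] the longest strictly decreasing subsequence starting at i. inc = [1, 2, 2, 1, 3, 2, 3], dec = [2, 3, 2, 1, 2, 1, 1].
max_i inc[i]+dec[i]−1 = 4, with one witness 9, 17, 12, 5.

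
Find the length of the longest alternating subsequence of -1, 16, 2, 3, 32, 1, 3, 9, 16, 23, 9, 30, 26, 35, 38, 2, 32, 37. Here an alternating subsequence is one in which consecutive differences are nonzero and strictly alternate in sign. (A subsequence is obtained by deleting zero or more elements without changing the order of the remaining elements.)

Track the best alternating length ending on an up-step vs a down-step at each position: up/down = 1/1, 2/1, 2/3, 4/3, 4/1, 2/5, 6/5, 6/5, 6/5, 6/5, 6/7, 8/5, 8/9, 10/1, 10/1, 6/11, 12/11, 12/11.
The maximum over both is 12; one such subsequence is -1, 16, 2, 3, 1, 16, 9, 30, 26, 35, 2, 32.

12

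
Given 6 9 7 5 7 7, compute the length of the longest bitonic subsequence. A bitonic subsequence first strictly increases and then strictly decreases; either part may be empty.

4

Let inc[i] be the LIS ending at i and dec[i] the longest strictly decreasing subsequence starting at i. inc = [1, 2, 2, 1, 2, 2], dec = [2, 3, 2, 1, 1, 1].
max_i inc[i]+dec[i]−1 = 4, with one witness 6, 9, 7, 5.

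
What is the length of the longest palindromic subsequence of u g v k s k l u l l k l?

Using dp[i][j] = 2 + dp[i+1][j−1] if the ends match, else max(dp[i+1][j], dp[i][j−1]):
dp[1][12] = 5. A witness is klllk at positions 6,7,9,10,11.

5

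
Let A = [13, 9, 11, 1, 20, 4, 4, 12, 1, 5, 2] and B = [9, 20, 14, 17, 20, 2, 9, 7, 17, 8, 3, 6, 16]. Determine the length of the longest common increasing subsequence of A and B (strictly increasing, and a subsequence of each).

2

A longest common strictly increasing subsequence is 9, 20 (length 2); it appears in order in both A and B, and no longer such subsequence exists.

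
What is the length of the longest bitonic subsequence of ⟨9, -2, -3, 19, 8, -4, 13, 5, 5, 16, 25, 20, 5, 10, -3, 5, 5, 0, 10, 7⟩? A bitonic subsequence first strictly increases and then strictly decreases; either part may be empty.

One longest bitonic subsequence is -2, 8, 13, 16, 25, 20, 10, 5, 0 (positions 2,5,7,10,11,12,14,17,18): it rises to 25 then falls. Length 9 is optimal.

9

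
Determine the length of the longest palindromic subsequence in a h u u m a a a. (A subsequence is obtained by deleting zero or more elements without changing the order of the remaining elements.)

4

One longest palindromic subsequence is aaaa (positions 1,6,7,8); it reads the same forward and backward, and the interval DP gives dp[1][8] = 4.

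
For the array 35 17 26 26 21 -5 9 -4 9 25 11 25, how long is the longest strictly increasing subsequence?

5

Let dp[i] be the longest increasing subsequence ending at position i. Then dp = [1, 1, 2, 2, 2, 1, 2, 2, 3, 4, 4, 5].
The maximum is 5; one witness is -5, -4, 9, 11, 25 at positions 6,8,9,11,12.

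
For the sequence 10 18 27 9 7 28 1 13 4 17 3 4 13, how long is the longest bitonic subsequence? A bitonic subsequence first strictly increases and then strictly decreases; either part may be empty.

Let inc[i] be the LIS ending at i and dec[i] the longest strictly decreasing subsequence starting at i. inc = [1, 2, 3, 1, 1, 4, 1, 2, 2, 3, 2, 3, 4], dec = [5, 5, 5, 4, 3, 4, 1, 3, 2, 2, 1, 1, 1].
max_i inc[i]+dec[i]−1 = 7, with one witness 10, 18, 27, 9, 7, 4, 3.

7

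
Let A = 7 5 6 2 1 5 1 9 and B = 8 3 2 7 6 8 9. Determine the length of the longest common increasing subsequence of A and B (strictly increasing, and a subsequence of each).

2

A longest common strictly increasing subsequence is 2, 9 (length 2); it appears in order in both A and B, and no longer such subsequence exists.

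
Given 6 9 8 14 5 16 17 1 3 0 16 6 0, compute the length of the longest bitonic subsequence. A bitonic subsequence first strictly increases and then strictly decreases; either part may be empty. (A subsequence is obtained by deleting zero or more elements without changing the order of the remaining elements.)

8

One longest bitonic subsequence is 6, 9, 14, 16, 17, 16, 6, 0 (positions 1,2,4,6,7,11,12,13): it rises to 17 then falls. Length 8 is optimal.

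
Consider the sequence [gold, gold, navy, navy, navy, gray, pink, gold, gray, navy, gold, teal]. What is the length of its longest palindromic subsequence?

One longest palindromic subsequence is gold navy gray gold gray navy gold (positions 2,3,6,8,9,10,11); it reads the same forward and backward, and the interval DP gives dp[1][12] = 7.

7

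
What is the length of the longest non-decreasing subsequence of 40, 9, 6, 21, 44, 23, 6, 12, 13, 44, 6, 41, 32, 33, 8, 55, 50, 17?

Let dp[i] be the longest non-decreasing subsequence ending at position i. Then dp = [1, 1, 1, 2, 3, 3, 2, 3, 4, 5, 3, 5, 5, 6, 4, 7, 7, 5].
The maximum is 7; one witness is 6, 6, 12, 13, 32, 33, 55 at positions 3,7,8,9,13,14,16.

7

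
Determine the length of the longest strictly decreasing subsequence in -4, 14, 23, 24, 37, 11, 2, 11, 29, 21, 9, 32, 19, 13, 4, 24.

6

One longest decreasing subsequence is 37, 29, 21, 19, 13, 4 (positions 5,9,10,13,14,15), of length 6; no longer one exists.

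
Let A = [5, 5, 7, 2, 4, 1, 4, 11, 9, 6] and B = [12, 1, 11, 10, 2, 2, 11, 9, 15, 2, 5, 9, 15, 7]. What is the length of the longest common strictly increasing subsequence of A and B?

2

A longest common strictly increasing subsequence is 1, 11 (length 2); it appears in order in both A and B, and no longer such subsequence exists.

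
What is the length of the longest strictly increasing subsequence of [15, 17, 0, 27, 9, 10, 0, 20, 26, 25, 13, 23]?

5

Let dp[i] be the longest increasing subsequence ending at position i. Then dp = [1, 2, 1, 3, 2, 3, 1, 4, 5, 5, 4, 5].
The maximum is 5; one witness is 0, 9, 10, 20, 26 at positions 3,5,6,8,9.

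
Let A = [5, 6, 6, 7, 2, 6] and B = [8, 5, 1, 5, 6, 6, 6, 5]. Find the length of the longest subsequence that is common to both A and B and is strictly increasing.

A longest common strictly increasing subsequence is 5, 6 (length 2); it appears in order in both A and B, and no longer such subsequence exists.

2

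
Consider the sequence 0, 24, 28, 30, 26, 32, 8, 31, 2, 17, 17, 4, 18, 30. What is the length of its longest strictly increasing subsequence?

5

One longest increasing subsequence is 0, 24, 28, 30, 32 (positions 1,2,3,4,6), of length 5; no longer one exists.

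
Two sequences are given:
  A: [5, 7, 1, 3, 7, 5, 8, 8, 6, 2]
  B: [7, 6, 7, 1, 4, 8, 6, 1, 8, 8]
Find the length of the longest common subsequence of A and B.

4

A longest common subsequence is 7, 1, 8, 8 (length 4); the LCS DP confirms no longer common subsequence exists.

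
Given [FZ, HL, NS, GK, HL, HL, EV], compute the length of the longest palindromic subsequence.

3

One longest palindromic subsequence is HL HL HL (positions 2,5,6); it reads the same forward and backward, and the interval DP gives dp[1][7] = 3.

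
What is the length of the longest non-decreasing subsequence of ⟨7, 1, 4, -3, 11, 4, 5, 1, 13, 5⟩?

5

Scanning left to right, the best length ending at each element is: 7→1, 1→1, 4→2, -3→1, 11→3, 4→3, 5→4, 1→2, 13→5, 5→5.
So the longest non-decreasing subsequence has length 5, e.g. 1, 4, 4, 5, 13.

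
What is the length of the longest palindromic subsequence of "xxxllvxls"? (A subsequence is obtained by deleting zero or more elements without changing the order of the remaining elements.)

4

One longest palindromic subsequence is xllx (positions 3,4,5,7); it reads the same forward and backward, and the interval DP gives dp[1][9] = 4.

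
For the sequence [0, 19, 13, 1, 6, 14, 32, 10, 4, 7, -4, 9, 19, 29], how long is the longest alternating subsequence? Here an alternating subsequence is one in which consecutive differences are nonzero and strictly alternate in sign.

8

A longest alternating subsequence is 0, 19, 1, 6, 4, 7, -4, 9 (positions 1,2,4,5,9,10,11,12); its 7 consecutive differences strictly alternate in sign, and length 8 is optimal.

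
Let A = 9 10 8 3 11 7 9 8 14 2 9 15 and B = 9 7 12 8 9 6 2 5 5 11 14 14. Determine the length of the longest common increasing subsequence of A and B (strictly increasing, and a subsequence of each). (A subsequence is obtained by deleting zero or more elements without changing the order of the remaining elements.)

For each value that appears in both, track the longest common increasing run ending there.
The best achievable length is 3; one witness is 7, 8, 9 (A-positions 6,8,11, B-positions 2,4,5).

3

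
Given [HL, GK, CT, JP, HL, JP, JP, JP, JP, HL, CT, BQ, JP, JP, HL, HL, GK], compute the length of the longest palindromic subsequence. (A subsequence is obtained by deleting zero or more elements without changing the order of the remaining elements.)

10

One longest palindromic subsequence is GK HL JP JP JP JP JP JP HL GK (positions 2,5,6,7,8,9,13,14,16,17); it reads the same forward and backward, and the interval DP gives dp[1][17] = 10.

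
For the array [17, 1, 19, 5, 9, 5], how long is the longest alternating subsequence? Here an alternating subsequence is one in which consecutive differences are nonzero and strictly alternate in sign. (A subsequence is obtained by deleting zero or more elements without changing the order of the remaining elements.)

Track the best alternating length ending on an up-step vs a down-step at each position: up/down = 1/1, 1/2, 3/1, 3/4, 5/4, 3/6.
The maximum over both is 6; one such subsequence is 17, 1, 19, 5, 9, 5.

6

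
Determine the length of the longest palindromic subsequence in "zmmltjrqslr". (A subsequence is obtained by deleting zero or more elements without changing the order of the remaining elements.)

One longest palindromic subsequence is rlr (positions 7,10,11); it reads the same forward and backward, and the interval DP gives dp[1][11] = 3.

3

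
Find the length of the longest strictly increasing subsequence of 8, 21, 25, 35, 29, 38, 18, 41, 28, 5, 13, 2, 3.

Let dp[i] be the longest increasing subsequence ending at position i. Then dp = [1, 2, 3, 4, 4, 5, 2, 6, 4, 1, 2, 1, 2].
The maximum is 6; one witness is 8, 21, 25, 35, 38, 41 at positions 1,2,3,4,6,8.

6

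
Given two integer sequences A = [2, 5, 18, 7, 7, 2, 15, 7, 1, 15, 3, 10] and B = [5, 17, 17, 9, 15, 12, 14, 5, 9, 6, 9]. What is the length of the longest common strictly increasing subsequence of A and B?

For each value that appears in both, track the longest common increasing run ending there.
The best achievable length is 2; one witness is 5, 15 (A-positions 2,7, B-positions 1,5).

2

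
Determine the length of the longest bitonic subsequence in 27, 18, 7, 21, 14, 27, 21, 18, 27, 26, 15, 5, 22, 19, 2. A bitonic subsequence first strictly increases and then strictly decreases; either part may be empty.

One longest bitonic subsequence is 18, 21, 27, 21, 18, 15, 5, 2 (positions 2,4,6,7,8,11,12,15): it rises to 27 then falls. Length 8 is optimal.

8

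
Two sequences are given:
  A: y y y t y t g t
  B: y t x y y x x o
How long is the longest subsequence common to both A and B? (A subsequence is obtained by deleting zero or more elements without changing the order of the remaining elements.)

3

A longest common subsequence is yyy (length 3); the LCS DP confirms no longer common subsequence exists.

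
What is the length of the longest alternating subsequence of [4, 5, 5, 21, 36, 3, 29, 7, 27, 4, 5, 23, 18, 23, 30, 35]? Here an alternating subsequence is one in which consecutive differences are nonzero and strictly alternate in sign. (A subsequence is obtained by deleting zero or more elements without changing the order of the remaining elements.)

Track the best alternating length ending on an up-step vs a down-step at each position: up/down = 1/1, 2/1, 2/1, 2/1, 2/1, 1/3, 4/3, 4/5, 6/5, 4/7, 8/7, 8/7, 8/9, 10/7, 10/3, 10/3.
The maximum over both is 10; one such subsequence is 4, 5, 3, 29, 7, 27, 4, 23, 18, 23.

10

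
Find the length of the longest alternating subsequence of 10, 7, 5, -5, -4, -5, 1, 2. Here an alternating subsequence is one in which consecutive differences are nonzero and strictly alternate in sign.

5

A longest alternating subsequence is 10, -5, -4, -5, 1 (positions 1,4,5,6,7); its 4 consecutive differences strictly alternate in sign, and length 5 is optimal.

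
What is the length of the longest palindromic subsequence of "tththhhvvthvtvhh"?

9

One longest palindromic subsequence is hhvtvtvhh (positions 3,5,8,10,12,13,14,15,16); it reads the same forward and backward, and the interval DP gives dp[1][16] = 9.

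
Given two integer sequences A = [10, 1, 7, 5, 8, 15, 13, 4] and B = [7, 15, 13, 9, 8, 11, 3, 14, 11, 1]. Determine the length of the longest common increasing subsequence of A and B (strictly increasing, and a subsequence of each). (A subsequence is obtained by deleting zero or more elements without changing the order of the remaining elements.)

2

A longest common strictly increasing subsequence is 7, 15 (length 2); it appears in order in both A and B, and no longer such subsequence exists.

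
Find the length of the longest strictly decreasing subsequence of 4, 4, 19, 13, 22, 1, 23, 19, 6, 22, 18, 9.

Let dp[i] be the longest decreasing subsequence ending at position i. Then dp = [1, 1, 1, 2, 1, 3, 1, 2, 3, 2, 3, 4].
The maximum is 4; one witness is 22, 19, 18, 9 at positions 5,8,11,12.

4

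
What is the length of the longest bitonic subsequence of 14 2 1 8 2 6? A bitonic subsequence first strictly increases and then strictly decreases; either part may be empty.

Let inc[i] be the LIS ending at i and dec[i] the longest strictly decreasing subsequence starting at i. inc = [1, 1, 1, 2, 2, 3], dec = [3, 2, 1, 2, 1, 1].
max_i inc[i]+dec[i]−1 = 3, with one witness 14, 8, 6.

3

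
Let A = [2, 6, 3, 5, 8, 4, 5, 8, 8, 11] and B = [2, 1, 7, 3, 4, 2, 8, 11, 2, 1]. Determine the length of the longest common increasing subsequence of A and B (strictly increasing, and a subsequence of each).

For each value that appears in both, track the longest common increasing run ending there.
The best achievable length is 5; one witness is 2, 3, 4, 8, 11 (A-positions 1,3,6,8,10, B-positions 1,4,5,7,8).

5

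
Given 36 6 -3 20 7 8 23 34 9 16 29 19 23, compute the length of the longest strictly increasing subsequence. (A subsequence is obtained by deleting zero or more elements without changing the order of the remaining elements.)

7

Let dp[i] be the longest increasing subsequence ending at position i. Then dp = [1, 1, 1, 2, 2, 3, 4, 5, 4, 5, 6, 6, 7].
The maximum is 7; one witness is 6, 7, 8, 9, 16, 19, 23 at positions 2,5,6,9,10,12,13.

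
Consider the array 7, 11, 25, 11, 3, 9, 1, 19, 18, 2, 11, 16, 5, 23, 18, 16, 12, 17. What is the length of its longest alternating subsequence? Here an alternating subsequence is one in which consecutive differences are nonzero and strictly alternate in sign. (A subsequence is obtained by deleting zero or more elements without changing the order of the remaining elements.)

12

Track the best alternating length ending on an up-step vs a down-step at each position: up/down = 1/1, 2/1, 2/1, 2/3, 1/3, 4/3, 1/5, 6/3, 6/7, 6/7, 8/7, 8/7, 8/9, 10/3, 10/11, 10/11, 10/11, 12/11.
The maximum over both is 12; one such subsequence is 7, 11, 3, 9, 1, 19, 2, 11, 5, 23, 16, 17.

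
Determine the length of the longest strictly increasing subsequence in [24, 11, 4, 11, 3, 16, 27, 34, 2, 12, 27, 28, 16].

Scanning left to right, the best length ending at each element is: 24→1, 11→1, 4→1, 11→2, 3→1, 16→3, 27→4, 34→5, 2→1, 12→3, 27→4, 28→5, 16→4.
So the longest increasing subsequence has length 5, e.g. 4, 11, 16, 27, 34.

5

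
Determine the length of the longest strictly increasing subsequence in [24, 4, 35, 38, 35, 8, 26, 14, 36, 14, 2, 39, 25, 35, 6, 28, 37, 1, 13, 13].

Let dp[i] be the longest increasing subsequence ending at position i. Then dp = [1, 1, 2, 3, 2, 2, 3, 3, 4, 3, 1, 5, 4, 5, 2, 5, 6, 1, 3, 3].
The maximum is 6; one witness is 4, 8, 14, 25, 35, 37 at positions 2,6,8,13,14,17.

6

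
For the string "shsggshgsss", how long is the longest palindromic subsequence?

8

One longest palindromic subsequence is shsggshs (positions 1,2,3,4,5,6,7,11); it reads the same forward and backward, and the interval DP gives dp[1][11] = 8.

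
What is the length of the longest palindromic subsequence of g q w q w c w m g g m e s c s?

Using dp[i][j] = 2 + dp[i+1][j−1] if the ends match, else max(dp[i+1][j], dp[i][j−1]):
dp[1][15] = 6. A witness is cmggmc at positions 6,8,9,10,11,14.

6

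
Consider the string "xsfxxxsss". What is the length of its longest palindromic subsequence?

5

One longest palindromic subsequence is sxxxs (positions 2,4,5,6,9); it reads the same forward and backward, and the interval DP gives dp[1][9] = 5.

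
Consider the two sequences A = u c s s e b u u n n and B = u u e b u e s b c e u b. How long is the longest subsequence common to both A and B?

5

A longest common subsequence is uebuu (length 5); the LCS DP confirms no longer common subsequence exists.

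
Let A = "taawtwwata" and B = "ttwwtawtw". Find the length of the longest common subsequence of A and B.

A longest common subsequence is ttwwat (length 6); the LCS DP confirms no longer common subsequence exists.

6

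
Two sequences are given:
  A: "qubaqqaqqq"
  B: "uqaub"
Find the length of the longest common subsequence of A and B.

3

Backtracking the LCS table gives one alignment: q (A1,B2) → u (A2,B4) → b (A3,B5).
So the longest common subsequence has length 3.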